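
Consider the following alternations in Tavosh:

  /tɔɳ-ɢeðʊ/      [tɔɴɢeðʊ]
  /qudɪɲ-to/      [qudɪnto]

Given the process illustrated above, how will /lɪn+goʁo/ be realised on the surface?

The data show regressive place assimilation: /ɳ/ → [ɴ] before /ɢ/; /ɲ/ → [n] before /t/. In each pair only place changes, matching the following consonant, while manner and voice stay constant.
/n/ is a voiced alveolar nasal. The following trigger /g/ is velar, so /n/ must become velar as well.
The voiced velar nasal is [ŋ], so /n/ → [ŋ].

[lɪŋgoʁo]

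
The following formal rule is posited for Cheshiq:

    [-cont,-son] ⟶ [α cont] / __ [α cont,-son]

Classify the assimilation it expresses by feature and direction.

The rule copies [cont] (continuancy) from the environment onto the target stops; since [±cont] encodes the stop/fricative manner contrast, the assimilating dimension is manner.
The conditioning segment sits to the right of the focus bar, meaning the trigger follows the segment that changes — regressive assimilation.

regressive manner assimilation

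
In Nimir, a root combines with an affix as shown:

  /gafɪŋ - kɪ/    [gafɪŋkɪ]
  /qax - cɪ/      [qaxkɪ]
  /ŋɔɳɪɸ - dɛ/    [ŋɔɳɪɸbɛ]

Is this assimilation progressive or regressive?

progressive

Underlying /c/ is realised as [k] next to /x/; /x/ itself does not change.
The change palatal → velar matches the place of the preceding /x/, identifying this as place assimilation.
Checking the remaining alternation: /d/ → [b] after /ɸ/ (alveolar → bilabial, matching bilabial) — only place changes, and always toward the preceding segment.
Nothing changes in [gafɪŋkɪ]: there the adjacent consonants already agree in place (/k/ and /ŋ/ are both velar), so this form is consistent with the same rule.
Since the segment that changes follows the conditioning segment, the assimilation is progressive.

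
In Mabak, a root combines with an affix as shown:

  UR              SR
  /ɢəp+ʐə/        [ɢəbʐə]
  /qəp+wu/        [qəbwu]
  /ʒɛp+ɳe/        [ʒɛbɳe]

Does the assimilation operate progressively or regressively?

regressive

Comparing underlying and surface forms, /p/ → [b] is the alternation; the neighbouring /ʐ/ is constant.
The change voiceless → voiced matches the voicing of the following /ʐ/, identifying this as voicing assimilation.
Checking the remaining alternations: /p/ → [b] before /w/ (voiceless → voiced, matching voiced); /p/ → [b] before /ɳ/ (voiceless → voiced, matching voiced) — only voicing changes, and always toward the following segment.
The trigger is the following segment, so the direction is regressive (anticipatory).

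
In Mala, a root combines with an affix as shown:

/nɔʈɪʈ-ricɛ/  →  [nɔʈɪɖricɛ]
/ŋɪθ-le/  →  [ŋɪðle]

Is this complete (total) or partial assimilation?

partial assimilation

Underlying /ʈ/ is realised as [ɖ] next to /r/; /r/ itself does not change.
/ʈ/ is voiceless while /r/ is voiced; the output [ɖ] is voiced, matching the trigger — so the feature that spreads is voicing.
Place and manner are unchanged, so the assimilation is partial, not total.
The same holds elsewhere in the data: /θ/ → [ð] before /l/ (voiceless → voiced, matching voiced) — only voicing changes, and always toward the following segment.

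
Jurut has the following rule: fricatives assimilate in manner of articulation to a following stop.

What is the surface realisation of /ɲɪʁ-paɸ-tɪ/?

[ɲɪɢpaptɪ]

The rule targets /ʁ/ (voiced uvular fricative), which sits before the trigger /p/ (stop).
The voiced uvular stop is [ɢ], so /ʁ/ → [ɢ].
At the second juncture, /ɸ/ likewise becomes [p] adjacent to /t/.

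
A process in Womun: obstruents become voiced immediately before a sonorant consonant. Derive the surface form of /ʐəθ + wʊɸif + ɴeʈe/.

[ʐəðwʊɸivɴeʈe]

/θ/ is a voiceless dental fricative. The following trigger /w/ is voiced, so /θ/ must become voiced as well.
A voiced dental fricative is [ð], so the surface segment is [ð].
At the second juncture, /f/ likewise becomes [v] adjacent to /ɴ/.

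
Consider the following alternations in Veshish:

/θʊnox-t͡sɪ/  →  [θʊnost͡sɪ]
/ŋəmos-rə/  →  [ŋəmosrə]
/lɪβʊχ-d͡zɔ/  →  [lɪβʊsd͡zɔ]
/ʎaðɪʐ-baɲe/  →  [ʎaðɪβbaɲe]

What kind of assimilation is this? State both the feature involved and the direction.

regressive place assimilation

The segment that alternates is /x/, which surfaces as [s] when adjacent to /t͡s/.
/x/ is velar while /t͡s/ is alveolar; the output [s] is alveolar, matching the trigger — so the feature that spreads is place.
Manner and voice are unchanged, so the assimilation is partial, not total.
The same holds elsewhere in the data: /χ/ → [s] before /d͡z/ (uvular → alveolar, matching alveolar); /ʐ/ → [β] before /b/ (retroflex → bilabial, matching bilabial) — only place changes, and always toward the following segment.
No alternation appears in [ŋəmosrə]: there the adjacent consonants already agree in place (/s/ and /r/ are both alveolar), so this form is consistent with the same rule.
The trigger is the following segment, so the direction is regressive (anticipatory).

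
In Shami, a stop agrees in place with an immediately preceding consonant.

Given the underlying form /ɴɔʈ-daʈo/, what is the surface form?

/d/ is a voiced alveolar stop. The preceding trigger /ʈ/ is retroflex, so /d/ must become retroflex as well.
Changing only its place to retroflex gives [ɖ] — the voiced retroflex stop.

[ɴɔʈɖaʈo]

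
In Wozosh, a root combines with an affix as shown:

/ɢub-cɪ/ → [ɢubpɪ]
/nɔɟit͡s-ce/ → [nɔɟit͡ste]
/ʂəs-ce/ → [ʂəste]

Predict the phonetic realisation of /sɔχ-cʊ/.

[sɔχqʊ]

The data show progressive place assimilation: /c/ → [p] after /b/; /c/ → [t] after /t͡s/; /c/ → [t] after /s/. In each pair only place changes, matching the preceding consonant, while manner and voice stay constant.
The rule targets /c/ (voiceless palatal stop), which sits after the trigger /χ/ (uvular).
A voiceless uvular stop is [q], so the surface segment is [q].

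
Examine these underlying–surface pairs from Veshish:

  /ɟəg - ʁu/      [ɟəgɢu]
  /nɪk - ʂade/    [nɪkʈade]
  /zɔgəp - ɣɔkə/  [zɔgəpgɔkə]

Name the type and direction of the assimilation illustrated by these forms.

progressive manner assimilation

Comparing underlying and surface forms, /ʁ/ → [ɢ] is the alternation; the neighbouring /g/ is constant.
The change fricative → stop matches the manner of the preceding /g/, identifying this as manner assimilation.
Place and voice are unchanged, so the assimilation is partial, not total.
The same holds elsewhere in the data: /ʂ/ → [ʈ] after /k/ (fricative → stop, matching a stop); /ɣ/ → [g] after /p/ (fricative → stop, matching a stop) — only manner changes, and always toward the preceding segment.
The trigger is the preceding segment, so the direction is progressive (perseverative).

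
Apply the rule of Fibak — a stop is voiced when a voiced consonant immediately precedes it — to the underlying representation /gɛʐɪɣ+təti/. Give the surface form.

/t/ is a voiceless alveolar stop. The preceding trigger /ɣ/ is voiced, so /t/ must become voiced as well.
Changing only its voicing to voiced gives [d] — the voiced alveolar stop.

[gɛʐɪɣdəti]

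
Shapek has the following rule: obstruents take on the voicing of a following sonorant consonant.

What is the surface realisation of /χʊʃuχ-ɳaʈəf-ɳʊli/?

The rule targets /χ/ (voiceless uvular fricative), which sits before the trigger /ɳ/ (voiced).
Changing only its voicing to voiced gives [ʁ] — the voiced uvular fricative.
The same rule applies at the second boundary: /f/ → [v] next to /ɳ/.

[χʊʃuʁɳaʈəvɳʊli]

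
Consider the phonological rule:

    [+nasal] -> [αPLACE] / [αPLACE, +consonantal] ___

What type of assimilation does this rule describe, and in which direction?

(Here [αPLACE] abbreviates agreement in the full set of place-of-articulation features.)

The shared variable α links the value of the place features (abbreviated [PLACE]) on the target to the same value on the neighbouring segment, so place is the feature that assimilates.
Since the environment is written before the underscore, the trigger precedes the target; the direction is progressive.

progressive place assimilation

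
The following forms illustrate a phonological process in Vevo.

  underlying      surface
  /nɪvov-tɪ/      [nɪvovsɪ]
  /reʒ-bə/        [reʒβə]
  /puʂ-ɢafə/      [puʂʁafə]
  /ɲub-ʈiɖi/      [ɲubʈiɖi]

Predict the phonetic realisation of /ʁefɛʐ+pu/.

[ʁefɛʐɸu]

The data show progressive manner assimilation: /t/ → [s] after /v/; /b/ → [β] after /ʒ/; /ɢ/ → [ʁ] after /ʂ/. In each pair only manner changes, matching the preceding consonant, while place and voice stay constant.
No alternation appears in [ɲubʈiɖi]: there the adjacent consonants already agree in manner (/ʈ/ and /b/ are both stops), so this form is consistent with the same rule.
The rule targets /p/ (voiceless bilabial stop), which sits after the trigger /ʐ/ (fricative).
Changing only its manner to fricative gives [ɸ] — the voiceless bilabial fricative.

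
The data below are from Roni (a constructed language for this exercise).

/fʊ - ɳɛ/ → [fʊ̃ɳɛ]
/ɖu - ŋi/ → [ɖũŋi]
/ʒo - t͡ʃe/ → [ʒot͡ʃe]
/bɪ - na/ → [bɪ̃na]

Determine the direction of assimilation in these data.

The vowel /ʊ/ surfaces as nasalised [ʊ̃] next to the following nasal /ɳ/ — it has acquired the [+nasal] feature of its neighbour.
Likewise in the remaining data: /u/ → [ũ] before /ŋ/; /ɪ/ → [ɪ̃] before /n/ — each time a vowel is nasalised next to a following nasal.
No change occurs in [ʒot͡ʃe] because the vowel at the boundary is adjacent to an oral consonant, not a nasal (/o/ next to /t͡ʃ/).
Because the conditioning nasal is to the right of the vowel that changes, the process is regressive (anticipatory).

regressive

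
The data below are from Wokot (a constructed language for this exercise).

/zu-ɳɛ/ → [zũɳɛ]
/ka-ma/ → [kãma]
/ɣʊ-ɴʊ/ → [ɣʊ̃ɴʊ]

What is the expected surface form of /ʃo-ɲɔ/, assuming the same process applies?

The data show regressive nasality assimilation (vowel nasalisation): /u/ → [ũ] before /ɳ/; /a/ → [ã] before /m/; /ʊ/ → [ʊ̃] before /ɴ/ — a vowel is nasalised by an immediately following nasal consonant.
/o/ sits next to the nasal /ɲ/ and is therefore nasalised to [õ].

[ʃõɲɔ]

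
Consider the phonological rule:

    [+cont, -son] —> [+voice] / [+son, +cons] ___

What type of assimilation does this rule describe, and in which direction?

The target ([+cont, -son], fricatives) acquires [+voice] next to a sonorant consonant ([+son, +cons]) — it takes on the voicing of its neighbour, so the feature that spreads is voicing.
The conditioning segment sits to the left of the focus bar, meaning the trigger precedes the segment that changes — progressive assimilation.

progressive voicing assimilation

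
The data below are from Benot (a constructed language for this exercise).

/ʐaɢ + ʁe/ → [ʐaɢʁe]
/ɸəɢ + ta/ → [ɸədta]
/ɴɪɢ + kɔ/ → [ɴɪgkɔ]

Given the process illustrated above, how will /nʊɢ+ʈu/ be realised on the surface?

[nʊɖʈu]

The data show regressive place assimilation: /ɢ/ → [d] before /t/; /ɢ/ → [g] before /k/. In each pair only place changes, matching the following consonant, while manner and voice stay constant.
Nothing changes in [ʐaɢʁe]: there the adjacent consonants already agree in place (/ɢ/ and /ʁ/ are both uvular), so this form is consistent with the same rule.
/ɢ/ is a voiced uvular stop. The following trigger /ʈ/ is retroflex, so /ɢ/ must become retroflex as well.
Changing only its place to retroflex gives [ɖ] — the voiced retroflex stop.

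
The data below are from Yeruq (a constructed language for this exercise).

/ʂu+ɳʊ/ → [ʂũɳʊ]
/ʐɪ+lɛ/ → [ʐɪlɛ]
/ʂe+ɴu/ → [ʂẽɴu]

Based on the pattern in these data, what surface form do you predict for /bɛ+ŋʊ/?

[bɛ̃ŋʊ]

The data show regressive nasality assimilation (vowel nasalisation): /u/ → [ũ] before /ɳ/; /e/ → [ẽ] before /ɴ/ — a vowel is nasalised by an immediately following nasal consonant.
No change occurs in [ʐɪlɛ] because the vowel at the boundary is adjacent to an oral consonant, not a nasal (/ɪ/ next to /l/).
The vowel /ɛ/ is adjacent to the following nasal /ŋ/, so it acquires [+nasal] and surfaces as [ɛ̃].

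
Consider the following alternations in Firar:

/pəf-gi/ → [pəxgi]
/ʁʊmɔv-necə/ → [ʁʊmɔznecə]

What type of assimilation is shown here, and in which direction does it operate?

regressive place assimilation

Underlying /f/ is realised as [x] next to /g/; /g/ itself does not change.
The change labiodental → velar matches the place of the following /g/, identifying this as place assimilation.
Manner and voice are unchanged, so the assimilation is partial, not total.
The same holds elsewhere in the data: /v/ → [z] before /n/ (labiodental → alveolar, matching alveolar) — only place changes, and always toward the following segment.
The trigger is the following segment, so the direction is regressive (anticipatory).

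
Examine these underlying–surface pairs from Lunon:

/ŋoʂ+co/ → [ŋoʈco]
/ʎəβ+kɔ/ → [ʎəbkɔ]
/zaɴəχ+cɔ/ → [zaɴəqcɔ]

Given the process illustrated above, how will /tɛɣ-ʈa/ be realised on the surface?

[tɛgʈa]

The data show regressive manner assimilation: /ʂ/ → [ʈ] before /c/; /β/ → [b] before /k/; /χ/ → [q] before /c/. In each pair only manner changes, matching the following consonant, while place and voice stay constant.
The rule targets /ɣ/ (voiced velar fricative), which sits before the trigger /ʈ/ (stop).
A voiced velar stop is [g], so the surface segment is [g].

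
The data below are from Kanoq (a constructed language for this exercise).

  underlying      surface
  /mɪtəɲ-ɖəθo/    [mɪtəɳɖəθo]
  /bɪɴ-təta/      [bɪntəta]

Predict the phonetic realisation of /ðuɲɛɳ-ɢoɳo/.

[ðuɲɛɴɢoɳo]

The data show regressive place assimilation: /ɲ/ → [ɳ] before /ɖ/; /ɴ/ → [n] before /t/. In each pair only place changes, matching the following consonant, while manner and voice stay constant.
/ɳ/ is a voiced retroflex nasal. The following trigger /ɢ/ is uvular, so /ɳ/ must become uvular as well.
Changing only its place to uvular gives [ɴ] — the voiced uvular nasal.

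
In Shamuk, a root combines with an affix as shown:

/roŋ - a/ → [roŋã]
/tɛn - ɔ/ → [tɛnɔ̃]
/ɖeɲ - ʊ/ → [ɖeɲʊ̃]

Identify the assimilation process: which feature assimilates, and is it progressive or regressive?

The vowel /a/ surfaces as nasalised [ã] next to the preceding nasal /ŋ/ — it has acquired the [+nasal] feature of its neighbour.
The other forms show the same pattern: /ɔ/ → [ɔ̃] after /n/; /ʊ/ → [ʊ̃] after /ɲ/ — each time a vowel is nasalised next to a preceding nasal.
Because the conditioning nasal is to the left of the vowel that changes, the process is progressive (perseverative).

progressive nasality assimilation (vowel nasalisation)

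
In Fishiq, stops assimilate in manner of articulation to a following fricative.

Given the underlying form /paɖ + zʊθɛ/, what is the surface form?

[paʐzʊθɛ]

/ɖ/ is a voiced retroflex stop. The following trigger /z/ is a fricative, so /ɖ/ must become a fricative as well.
Changing only its manner to fricative gives [ʐ] — the voiced retroflex fricative.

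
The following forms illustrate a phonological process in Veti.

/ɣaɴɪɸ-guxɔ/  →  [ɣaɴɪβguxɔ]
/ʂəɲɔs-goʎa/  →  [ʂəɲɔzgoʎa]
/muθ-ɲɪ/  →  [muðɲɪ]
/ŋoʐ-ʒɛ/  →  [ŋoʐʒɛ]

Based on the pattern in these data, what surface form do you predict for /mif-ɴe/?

[mivɴe]

The data show regressive voicing assimilation: /ɸ/ → [β] before /g/; /s/ → [z] before /g/; /θ/ → [ð] before /ɲ/. In each pair only voicing changes, matching the following consonant, while place and manner stay constant.
Nothing changes in [ŋoʐʒɛ]: there the adjacent consonants already agree in voicing (/ʐ/ and /ʒ/ are both voiced), so this form is consistent with the same rule.
The rule targets /f/ (voiceless labiodental fricative), which sits before the trigger /ɴ/ (voiced).
Changing only its voicing to voiced gives [v] — the voiced labiodental fricative.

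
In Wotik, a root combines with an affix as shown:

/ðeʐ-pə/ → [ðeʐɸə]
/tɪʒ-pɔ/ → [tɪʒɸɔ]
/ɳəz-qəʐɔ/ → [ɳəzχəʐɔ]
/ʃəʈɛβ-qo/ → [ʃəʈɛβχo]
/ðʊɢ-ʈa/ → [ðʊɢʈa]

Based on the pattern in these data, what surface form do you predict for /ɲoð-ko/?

[ɲoðxo]

The data show progressive manner assimilation: /p/ → [ɸ] after /ʐ/; /p/ → [ɸ] after /ʒ/; /q/ → [χ] after /z/; /q/ → [χ] after /β/. In each pair only manner changes, matching the preceding consonant, while place and voice stay constant.
Nothing changes in [ðʊɢʈa]: there the adjacent consonants already agree in manner (/ʈ/ and /ɢ/ are both stops), so this form is consistent with the same rule.
The rule targets /k/ (voiceless velar stop), which sits after the trigger /ð/ (fricative).
A voiceless velar fricative is [x], so the surface segment is [x].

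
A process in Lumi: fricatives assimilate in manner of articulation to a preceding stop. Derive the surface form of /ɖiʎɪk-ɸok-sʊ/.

/ɸ/ is a voiceless bilabial fricative. The preceding trigger /k/ is a stop, so /ɸ/ must become a stop as well.
Changing only its manner to stop gives [p] — the voiceless bilabial stop.
At the second juncture, /s/ likewise becomes [t] adjacent to /k/.

[ɖiʎɪkpoktʊ]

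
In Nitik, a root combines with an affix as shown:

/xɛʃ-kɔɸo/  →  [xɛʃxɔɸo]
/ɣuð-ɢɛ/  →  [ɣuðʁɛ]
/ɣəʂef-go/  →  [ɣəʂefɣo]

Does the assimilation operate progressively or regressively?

progressive

Comparing underlying and surface forms, /k/ → [x] is the alternation; the neighbouring /ʃ/ is constant.
/k/ is a stop while /ʃ/ is a fricative; the output [x] is a fricative, matching the trigger — so the feature that spreads is manner.
Checking the remaining alternations: /ɢ/ → [ʁ] after /ð/ (stop → fricative, matching a fricative); /g/ → [ɣ] after /f/ (stop → fricative, matching a fricative) — only manner changes, and always toward the preceding segment.
The trigger is the preceding segment, so the direction is progressive (perseverative).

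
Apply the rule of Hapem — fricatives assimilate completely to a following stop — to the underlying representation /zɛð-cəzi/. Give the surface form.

[zɛccəzi]

/ð/ is the segment targeted by the rule; it sits immediately before /c/, so it assimilates completely and surfaces as [c].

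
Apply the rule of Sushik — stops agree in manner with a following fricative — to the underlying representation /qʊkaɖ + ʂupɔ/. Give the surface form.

The rule targets /ɖ/ (voiced retroflex stop), which sits before the trigger /ʂ/ (fricative).
Changing only its manner to fricative gives [ʐ] — the voiced retroflex fricative.

[qʊkaʐʂupɔ]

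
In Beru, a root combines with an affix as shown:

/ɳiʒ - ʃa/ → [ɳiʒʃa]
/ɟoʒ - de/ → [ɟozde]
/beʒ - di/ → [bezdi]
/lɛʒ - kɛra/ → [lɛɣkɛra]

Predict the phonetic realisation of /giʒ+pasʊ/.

[giβpasʊ]

The data show regressive place assimilation: /ʒ/ → [z] before /d/; /ʒ/ → [ɣ] before /k/. In each pair only place changes, matching the following consonant, while manner and voice stay constant.
Nothing changes in [ɳiʒʃa]: there the adjacent consonants already agree in place (/ʒ/ and /ʃ/ are both postalveolar), so this form is consistent with the same rule.
/ʒ/ is a voiced postalveolar fricative. The following trigger /p/ is bilabial, so /ʒ/ must become bilabial as well.
A voiced bilabial fricative is [β], so the surface segment is [β].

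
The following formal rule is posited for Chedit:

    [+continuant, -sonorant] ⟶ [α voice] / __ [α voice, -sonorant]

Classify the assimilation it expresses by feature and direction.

The rule copies [voice] from the environment onto the target, so the assimilating feature is voicing.
Since the environment is written after the underscore, the trigger follows the target; the direction is regressive.

regressive voicing assimilation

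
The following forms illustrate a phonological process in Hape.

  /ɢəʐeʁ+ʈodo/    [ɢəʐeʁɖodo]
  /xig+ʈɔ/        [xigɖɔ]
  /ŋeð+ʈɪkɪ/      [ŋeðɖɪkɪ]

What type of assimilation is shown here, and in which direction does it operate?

The segment that alternates is /ʈ/, which surfaces as [ɖ] when adjacent to /ʁ/.
The change voiceless → voiced matches the voicing of the preceding /ʁ/, identifying this as voicing assimilation.
Place and manner are unchanged, so the assimilation is partial, not total.
The same holds elsewhere in the data: /ʈ/ → [ɖ] after /g/ (voiceless → voiced, matching voiced); /ʈ/ → [ɖ] after /ð/ (voiceless → voiced, matching voiced) — only voicing changes, and always toward the preceding segment.
The trigger is the preceding segment, so the direction is progressive (perseverative).

progressive voicing assimilation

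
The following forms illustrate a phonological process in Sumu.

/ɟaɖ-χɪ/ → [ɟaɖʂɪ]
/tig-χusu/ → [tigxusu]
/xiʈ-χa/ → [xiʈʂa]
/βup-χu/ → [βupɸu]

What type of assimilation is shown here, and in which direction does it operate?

progressive place assimilation

The segment that alternates is /χ/, which surfaces as [ʂ] when adjacent to /ɖ/.
/χ/ is uvular while /ɖ/ is retroflex; the output [ʂ] is retroflex, matching the trigger — so the feature that spreads is place.
Manner and voice are unchanged, so the assimilation is partial, not total.
The other alternating forms pattern the same way: /χ/ → [x] after /g/ (uvular → velar, matching velar); /χ/ → [ʂ] after /ʈ/ (uvular → retroflex, matching retroflex); /χ/ → [ɸ] after /p/ (uvular → bilabial, matching bilabial) — only place changes, and always toward the preceding segment.
The trigger is the preceding segment, so the direction is progressive (perseverative).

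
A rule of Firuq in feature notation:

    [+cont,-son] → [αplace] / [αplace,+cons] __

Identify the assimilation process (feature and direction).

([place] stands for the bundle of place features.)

progressive place assimilation

The shared variable α links the value of the place features (abbreviated [place]) on the target to the same value on the neighbouring segment, so place is the feature that assimilates.
The conditioning segment sits to the left of the focus bar, meaning the trigger precedes the segment that changes — progressive assimilation.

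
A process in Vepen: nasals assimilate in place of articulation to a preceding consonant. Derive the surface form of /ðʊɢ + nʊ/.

The rule targets /n/ (voiced alveolar nasal), which sits after the trigger /ɢ/ (uvular).
A voiced uvular nasal is [ɴ], so the surface segment is [ɴ].

[ðʊɢɴʊ]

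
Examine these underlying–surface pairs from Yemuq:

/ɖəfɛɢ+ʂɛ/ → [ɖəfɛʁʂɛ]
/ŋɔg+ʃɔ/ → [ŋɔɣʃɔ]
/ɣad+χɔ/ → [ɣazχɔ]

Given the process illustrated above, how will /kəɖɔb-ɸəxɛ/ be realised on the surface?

[kəɖɔβɸəxɛ]

The data show regressive manner assimilation: /ɢ/ → [ʁ] before /ʂ/; /g/ → [ɣ] before /ʃ/; /d/ → [z] before /χ/. In each pair only manner changes, matching the following consonant, while place and voice stay constant.
/b/ is a voiced bilabial stop. The following trigger /ɸ/ is a fricative, so /b/ must become a fricative as well.
The voiced bilabial fricative is [β], so /b/ → [β].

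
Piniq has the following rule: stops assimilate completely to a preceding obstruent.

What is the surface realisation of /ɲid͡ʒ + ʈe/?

[ɲid͡ʒd͡ʒe]

/ʈ/ is the segment targeted by the rule; it sits immediately after /d͡ʒ/, so it assimilates completely and surfaces as [d͡ʒ].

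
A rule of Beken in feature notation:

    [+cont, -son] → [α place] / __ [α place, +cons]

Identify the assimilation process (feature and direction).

The rule copies the place features (abbreviated [place]) from the environment onto the target, so the assimilating feature is place.
Since the environment is written after the underscore, the trigger follows the target; the direction is regressive.

regressive place assimilation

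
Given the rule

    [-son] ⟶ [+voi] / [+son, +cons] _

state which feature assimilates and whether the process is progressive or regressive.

progressive voicing assimilation

The structural change is [+voi], and the conditioning segment [+son, +cons] (a sonorant consonant) is itself voiced, so the target comes to share the voicing of its neighbour — voicing assimilation.
Since the environment is written before the underscore, the trigger precedes the target; the direction is progressive.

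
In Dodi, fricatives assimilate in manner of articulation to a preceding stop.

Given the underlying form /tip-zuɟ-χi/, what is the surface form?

[tipduɟqi]

/z/ is a voiced alveolar fricative. The preceding trigger /p/ is a stop, so /z/ must become a stop as well.
Changing only its manner to stop gives [d] — the voiced alveolar stop.
The same rule applies at the second boundary: /χ/ → [q] next to /ɟ/.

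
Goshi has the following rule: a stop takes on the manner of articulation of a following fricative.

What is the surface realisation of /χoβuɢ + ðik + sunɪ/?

/ɢ/ is a voiced uvular stop. The following trigger /ð/ is a fricative, so /ɢ/ must become a fricative as well.
Changing only its manner to fricative gives [ʁ] — the voiced uvular fricative.
At the second juncture, /k/ likewise becomes [x] adjacent to /s/.

[χoβuʁðixsunɪ]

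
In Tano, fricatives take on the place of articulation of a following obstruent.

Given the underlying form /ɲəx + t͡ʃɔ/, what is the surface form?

The rule targets /x/ (voiceless velar fricative), which sits before the trigger /t͡ʃ/ (postalveolar).
Changing only its place to postalveolar gives [ʃ] — the voiceless postalveolar fricative.

[ɲəʃt͡ʃɔ]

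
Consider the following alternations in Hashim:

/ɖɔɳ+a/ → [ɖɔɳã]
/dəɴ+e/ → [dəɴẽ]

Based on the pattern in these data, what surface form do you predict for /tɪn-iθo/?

[tɪnĩθo]

The data show progressive nasality assimilation (vowel nasalisation): /a/ → [ã] after /ɳ/; /e/ → [ẽ] after /ɴ/ — a vowel is nasalised by an immediately preceding nasal consonant.
The vowel /i/ is adjacent to the preceding nasal /n/, so it acquires [+nasal] and surfaces as [ĩ].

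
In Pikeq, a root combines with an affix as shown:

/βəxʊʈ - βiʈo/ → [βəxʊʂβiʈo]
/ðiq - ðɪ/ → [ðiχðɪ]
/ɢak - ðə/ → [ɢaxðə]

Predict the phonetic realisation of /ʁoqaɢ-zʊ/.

[ʁoqaʁzʊ]

The data show regressive manner assimilation: /ʈ/ → [ʂ] before /β/; /q/ → [χ] before /ð/; /k/ → [x] before /ð/. In each pair only manner changes, matching the following consonant, while place and voice stay constant.
The rule targets /ɢ/ (voiced uvular stop), which sits before the trigger /z/ (fricative).
The voiced uvular fricative is [ʁ], so /ɢ/ → [ʁ].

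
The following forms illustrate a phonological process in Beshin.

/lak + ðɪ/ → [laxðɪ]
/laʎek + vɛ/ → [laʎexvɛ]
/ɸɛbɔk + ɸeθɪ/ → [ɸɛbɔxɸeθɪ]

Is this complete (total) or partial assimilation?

partial assimilation

The segment that alternates is /k/, which surfaces as [x] when adjacent to /ð/.
/k/ is a stop while /ð/ is a fricative; the output [x] is a fricative, matching the trigger — so the feature that spreads is manner.
Place and voice are unchanged, so the assimilation is partial, not total.
Checking the remaining alternations: /k/ → [x] before /v/ (stop → fricative, matching a fricative); /k/ → [x] before /ɸ/ (stop → fricative, matching a fricative) — only manner changes, and always toward the following segment.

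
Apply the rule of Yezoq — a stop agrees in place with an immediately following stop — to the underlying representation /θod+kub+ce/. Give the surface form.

The rule targets /d/ (voiced alveolar stop), which sits before the trigger /k/ (velar).
The voiced velar stop is [g], so /d/ → [g].
The same rule applies at the second boundary: /b/ → [ɟ] next to /c/.

[θogkuɟce]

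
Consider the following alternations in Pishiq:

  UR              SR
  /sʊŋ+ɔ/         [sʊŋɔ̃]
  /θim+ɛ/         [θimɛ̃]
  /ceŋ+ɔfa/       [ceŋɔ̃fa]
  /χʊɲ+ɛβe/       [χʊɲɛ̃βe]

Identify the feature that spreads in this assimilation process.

The vowel /ɔ/ surfaces as nasalised [ɔ̃] next to the preceding nasal /ŋ/ — it has acquired the [+nasal] feature of its neighbour.
Likewise in the remaining data: /ɛ/ → [ɛ̃] after /m/; /ɛ/ → [ɛ̃] after /ɲ/ — each time a vowel is nasalised next to a preceding nasal.

nasality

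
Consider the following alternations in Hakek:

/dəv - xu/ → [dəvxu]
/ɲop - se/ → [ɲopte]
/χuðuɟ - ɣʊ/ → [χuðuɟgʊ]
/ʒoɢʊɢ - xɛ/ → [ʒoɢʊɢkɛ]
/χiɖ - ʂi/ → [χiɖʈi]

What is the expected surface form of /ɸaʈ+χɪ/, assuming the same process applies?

The data show progressive manner assimilation: /s/ → [t] after /p/; /ɣ/ → [g] after /ɟ/; /x/ → [k] after /ɢ/; /ʂ/ → [ʈ] after /ɖ/. In each pair only manner changes, matching the preceding consonant, while place and voice stay constant.
No alternation appears in [dəvxu]: there the adjacent consonants already agree in manner (/x/ and /v/ are both fricatives), so this form is consistent with the same rule.
/χ/ is a voiceless uvular fricative. The preceding trigger /ʈ/ is a stop, so /χ/ must become a stop as well.
Changing only its manner to stop gives [q] — the voiceless uvular stop.

[ɸaʈqɪ]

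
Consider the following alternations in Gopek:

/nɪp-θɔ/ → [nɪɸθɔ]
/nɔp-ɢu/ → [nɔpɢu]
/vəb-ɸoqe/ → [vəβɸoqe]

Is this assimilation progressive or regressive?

The segment that alternates is /p/, which surfaces as [ɸ] when adjacent to /θ/.
/p/ is a stop while /θ/ is a fricative; the output [ɸ] is a fricative, matching the trigger — so the feature that spreads is manner.
The other alternating form patterns the same way: /b/ → [β] before /ɸ/ (stop → fricative, matching a fricative) — only manner changes, and always toward the following segment.
No alternation appears in [nɔpɢu]: there the adjacent consonants already agree in manner (/p/ and /ɢ/ are both stops), so this form is consistent with the same rule.
The trigger is the following segment, so the direction is regressive (anticipatory).

regressive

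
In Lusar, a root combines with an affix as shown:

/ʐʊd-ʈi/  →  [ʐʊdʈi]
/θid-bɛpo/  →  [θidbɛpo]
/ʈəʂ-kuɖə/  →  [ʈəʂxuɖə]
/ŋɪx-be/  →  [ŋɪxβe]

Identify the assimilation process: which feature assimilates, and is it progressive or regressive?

progressive manner assimilation

Underlying /k/ is realised as [x] next to /ʂ/; /ʂ/ itself does not change.
/k/ is a stop while /ʂ/ is a fricative; the output [x] is a fricative, matching the trigger — so the feature that spreads is manner.
Place and voice are unchanged, so the assimilation is partial, not total.
The other alternating form patterns the same way: /b/ → [β] after /x/ (stop → fricative, matching a fricative) — only manner changes, and always toward the preceding segment.
Nothing changes in [ʐʊdʈi], [θidbɛpo]: there the adjacent consonants already agree in manner (/ʈ/ and /d/ are both stops; /b/ and /d/ are both stops), so these forms are consistent with the same rule.
The trigger is the preceding segment, so the direction is progressive (perseverative).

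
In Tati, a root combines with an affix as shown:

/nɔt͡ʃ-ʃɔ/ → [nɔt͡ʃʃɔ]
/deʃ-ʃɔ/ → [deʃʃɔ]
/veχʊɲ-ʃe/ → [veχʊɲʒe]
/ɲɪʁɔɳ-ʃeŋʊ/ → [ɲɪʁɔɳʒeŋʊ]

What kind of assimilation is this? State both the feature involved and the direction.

The segment that alternates is /ʃ/, which surfaces as [ʒ] when adjacent to /ɲ/.
/ʃ/ is voiceless while /ɲ/ is voiced; the output [ʒ] is voiced, matching the trigger — so the feature that spreads is voicing.
Place and manner are unchanged, so the assimilation is partial, not total.
The other alternating form patterns the same way: /ʃ/ → [ʒ] after /ɳ/ (voiceless → voiced, matching voiced) — only voicing changes, and always toward the preceding segment.
Nothing changes in [nɔt͡ʃʃɔ], [deʃʃɔ]: there the adjacent consonants already agree in voicing (/ʃ/ and /t͡ʃ/ are both voiceless; /ʃ/ and /ʃ/ are both voiceless), so these forms are consistent with the same rule.
The trigger is the preceding segment, so the direction is progressive (perseverative).

progressive voicing assimilation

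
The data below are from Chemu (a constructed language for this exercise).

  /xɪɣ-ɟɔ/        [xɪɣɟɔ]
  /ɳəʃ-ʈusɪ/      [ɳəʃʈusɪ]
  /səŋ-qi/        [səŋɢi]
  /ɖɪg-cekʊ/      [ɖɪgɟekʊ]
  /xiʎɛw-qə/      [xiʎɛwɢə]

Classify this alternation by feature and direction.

progressive voicing assimilation

Underlying /q/ is realised as [ɢ] next to /ŋ/; /ŋ/ itself does not change.
/q/ is voiceless while /ŋ/ is voiced; the output [ɢ] is voiced, matching the trigger — so the feature that spreads is voicing.
Place and manner are unchanged, so the assimilation is partial, not total.
Checking the remaining alternations: /c/ → [ɟ] after /g/ (voiceless → voiced, matching voiced); /q/ → [ɢ] after /w/ (voiceless → voiced, matching voiced) — only voicing changes, and always toward the preceding segment.
Nothing changes in [xɪɣɟɔ], [ɳəʃʈusɪ]: there the adjacent consonants already agree in voicing (/ɟ/ and /ɣ/ are both voiced; /ʈ/ and /ʃ/ are both voiceless), so these forms are consistent with the same rule.
Since the segment that changes follows the conditioning segment, the assimilation is progressive.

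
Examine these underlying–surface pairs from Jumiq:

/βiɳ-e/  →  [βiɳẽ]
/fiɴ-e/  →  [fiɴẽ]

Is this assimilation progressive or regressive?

The vowel /e/ surfaces as nasalised [ẽ] next to the preceding nasal /ɳ/ — it has acquired the [+nasal] feature of its neighbour.
Likewise in the remaining data: /e/ → [ẽ] after /ɴ/ — each time a vowel is nasalised next to a preceding nasal.
Because the conditioning nasal is to the left of the vowel that changes, the process is progressive (perseverative).

progressive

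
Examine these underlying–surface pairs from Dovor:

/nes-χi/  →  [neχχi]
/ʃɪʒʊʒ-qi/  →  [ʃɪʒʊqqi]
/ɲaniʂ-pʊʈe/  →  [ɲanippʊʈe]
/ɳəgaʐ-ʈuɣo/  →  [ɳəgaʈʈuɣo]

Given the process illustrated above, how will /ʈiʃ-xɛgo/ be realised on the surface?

[ʈixxɛgo]

The data show regressive total assimilation (/s/ → [χ] before /χ/; /ʒ/ → [q] before /q/; /ʂ/ → [p] before /p/; /ʐ/ → [ʈ] before /ʈ/): in every case the target segment becomes identical to its following neighbour, copying more than a single feature.
/ʃ/ is the segment targeted by the rule; it sits immediately before /x/, so it assimilates completely and surfaces as [x].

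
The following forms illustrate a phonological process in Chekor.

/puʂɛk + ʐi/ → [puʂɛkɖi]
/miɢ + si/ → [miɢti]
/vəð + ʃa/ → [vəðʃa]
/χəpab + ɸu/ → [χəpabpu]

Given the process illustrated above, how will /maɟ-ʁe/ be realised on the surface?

[maɟɢe]

The data show progressive manner assimilation: /ʐ/ → [ɖ] after /k/; /s/ → [t] after /ɢ/; /ɸ/ → [p] after /b/. In each pair only manner changes, matching the preceding consonant, while place and voice stay constant.
Nothing changes in [vəðʃa]: there the adjacent consonants already agree in manner (/ʃ/ and /ð/ are both fricatives), so this form is consistent with the same rule.
/ʁ/ is a voiced uvular fricative. The preceding trigger /ɟ/ is a stop, so /ʁ/ must become a stop as well.
Changing only its manner to stop gives [ɢ] — the voiced uvular stop.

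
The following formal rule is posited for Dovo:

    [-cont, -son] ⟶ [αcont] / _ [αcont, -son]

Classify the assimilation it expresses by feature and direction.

regressive manner assimilation

The shared variable α links the value of [cont] on the target to that of the neighbouring obstruent. [cont] distinguishes stops from fricatives — a manner-of-articulation feature — so this is manner assimilation.
The conditioning segment sits to the right of the focus bar, meaning the trigger follows the segment that changes — regressive assimilation.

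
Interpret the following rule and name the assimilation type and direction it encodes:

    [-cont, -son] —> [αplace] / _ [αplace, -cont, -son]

regressive place assimilation

The rule copies the place features (abbreviated [place]) from the environment onto the target, so the assimilating feature is place.
Since the environment is written after the underscore, the trigger follows the target; the direction is regressive.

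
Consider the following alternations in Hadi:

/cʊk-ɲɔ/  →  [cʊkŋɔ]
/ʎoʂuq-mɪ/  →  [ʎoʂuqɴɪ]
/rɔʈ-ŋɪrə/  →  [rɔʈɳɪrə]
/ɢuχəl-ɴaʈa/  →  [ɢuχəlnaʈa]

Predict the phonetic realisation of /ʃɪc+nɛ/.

The data show progressive place assimilation: /ɲ/ → [ŋ] after /k/; /m/ → [ɴ] after /q/; /ŋ/ → [ɳ] after /ʈ/; /ɴ/ → [n] after /l/. In each pair only place changes, matching the preceding consonant, while manner and voice stay constant.
/n/ is a voiced alveolar nasal. The preceding trigger /c/ is palatal, so /n/ must become palatal as well.
Changing only its place to palatal gives [ɲ] — the voiced palatal nasal.

[ʃɪcɲɛ]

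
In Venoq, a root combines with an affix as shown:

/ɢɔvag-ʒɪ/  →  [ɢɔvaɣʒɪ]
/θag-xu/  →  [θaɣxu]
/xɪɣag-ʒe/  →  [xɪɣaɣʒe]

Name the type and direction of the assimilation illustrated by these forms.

Underlying /g/ is realised as [ɣ] next to /ʒ/; /ʒ/ itself does not change.
The change stop → fricative matches the manner of the following /ʒ/, identifying this as manner assimilation.
Place and voice are unchanged, so the assimilation is partial, not total.
The same holds elsewhere in the data: /g/ → [ɣ] before /x/ (stop → fricative, matching a fricative) — only manner changes, and always toward the following segment.
Since the segment that changes precedes the conditioning segment, the assimilation is regressive.

regressive manner assimilation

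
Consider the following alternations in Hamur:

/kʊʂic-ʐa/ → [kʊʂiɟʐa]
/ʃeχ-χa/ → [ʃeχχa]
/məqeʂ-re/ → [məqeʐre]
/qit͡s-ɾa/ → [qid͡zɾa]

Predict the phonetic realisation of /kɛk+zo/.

[kɛgzo]

The data show regressive voicing assimilation: /c/ → [ɟ] before /ʐ/; /ʂ/ → [ʐ] before /r/; /t͡s/ → [d͡z] before /ɾ/. In each pair only voicing changes, matching the following consonant, while place and manner stay constant.
Nothing changes in [ʃeχχa]: there the adjacent consonants already agree in voicing (/χ/ and /χ/ are both voiceless), so this form is consistent with the same rule.
/k/ is a voiceless velar stop. The following trigger /z/ is voiced, so /k/ must become voiced as well.
A voiced velar stop is [g], so the surface segment is [g].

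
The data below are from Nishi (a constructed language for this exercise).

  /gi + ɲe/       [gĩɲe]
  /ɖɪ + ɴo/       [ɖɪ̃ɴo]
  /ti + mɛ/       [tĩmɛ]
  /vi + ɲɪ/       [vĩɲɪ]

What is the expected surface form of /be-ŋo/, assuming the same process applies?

The data show regressive nasality assimilation (vowel nasalisation): /i/ → [ĩ] before /ɲ/; /ɪ/ → [ɪ̃] before /ɴ/; /i/ → [ĩ] before /m/ — a vowel is nasalised by an immediately following nasal consonant.
/e/ sits next to the nasal /ŋ/ and is therefore nasalised to [ẽ].

[bẽŋo]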